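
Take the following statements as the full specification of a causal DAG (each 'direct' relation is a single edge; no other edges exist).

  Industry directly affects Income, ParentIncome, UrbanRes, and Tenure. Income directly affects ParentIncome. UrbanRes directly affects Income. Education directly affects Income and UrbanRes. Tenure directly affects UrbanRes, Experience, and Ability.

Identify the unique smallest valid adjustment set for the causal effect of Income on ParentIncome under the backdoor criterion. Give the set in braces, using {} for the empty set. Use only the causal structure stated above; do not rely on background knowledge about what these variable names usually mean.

{Industry}

Variables eligible for adjustment (non-descendants of Income, excluding Income and ParentIncome): {Ability, Education, Experience, Industry, Tenure, UrbanRes}.
Backdoor paths from Income to ParentIncome:
  P1: Income <- Industry -> ParentIncome
  P2: Income <- Education -> UrbanRes <- Industry -> ParentIncome
  P3: Income <- Education -> UrbanRes <- Tenure <- Industry -> ParentIncome
  P4: Income <- UrbanRes <- Industry -> ParentIncome
  P5: Income <- UrbanRes <- Tenure <- Industry -> ParentIncome
The empty set is not sufficient: P1 (Income <- Industry -> ParentIncome) has no collider blocking it and no conditioned non-collider, so it is open.
Try {Industry}:
  P1: blocked at fork node Industry ∈ conditioning set.
  P2: blocked at collider UrbanRes (neither it nor any descendant is in the conditioning set).
  P3: blocked at collider UrbanRes (neither it nor any descendant is in the conditioning set).
  P4: blocked at fork node Industry ∈ conditioning set.
  P5: blocked at fork node Industry ∈ conditioning set.
{Industry} contains no descendant of Income and blocks every backdoor path.
No other singleton works — e.g. {Tenure} leaves P1 open — so {Industry} is the unique smallest valid adjustment set.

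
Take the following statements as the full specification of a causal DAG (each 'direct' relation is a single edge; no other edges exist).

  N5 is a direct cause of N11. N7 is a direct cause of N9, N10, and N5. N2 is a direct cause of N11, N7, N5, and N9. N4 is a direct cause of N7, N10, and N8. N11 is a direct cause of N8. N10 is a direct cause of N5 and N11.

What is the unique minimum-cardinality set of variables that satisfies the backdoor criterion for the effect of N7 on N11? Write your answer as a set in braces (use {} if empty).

{N2, N4}

Variables eligible for adjustment (non-descendants of N7, excluding N7 and N11): {N2, N4}.
Backdoor paths from N7 to N11:
  P1: N7 <- N2 -> N5 <- N10 <- N4 -> N8 <- N11
  P2: N7 <- N2 -> N5 <- N10 -> N11
  P3: N7 <- N2 -> N5 -> N11
  P4: N7 <- N2 -> N11
  P5: N7 <- N4 -> N10 -> N5 <- N2 -> N11
  P6: N7 <- N4 -> N10 -> N5 -> N11
  P7: N7 <- N4 -> N10 -> N11
  P8: N7 <- N4 -> N8 <- N11
The empty set is not sufficient: P3 (N7 <- N2 -> N5 -> N11) has no collider blocking it and no conditioned non-collider, so it is open.
Try {N2, N4}:
  P1: blocked at fork node N2 ∈ conditioning set.
  P2: blocked at fork node N2 ∈ conditioning set.
  P3: blocked at fork node N2 ∈ conditioning set.
  P4: blocked at fork node N2 ∈ conditioning set.
  P5: blocked at fork node N4 ∈ conditioning set.
  P6: blocked at fork node N4 ∈ conditioning set.
  P7: blocked at fork node N4 ∈ conditioning set.
  P8: blocked at fork node N4 ∈ conditioning set.
{N2, N4} contains no descendant of N7 and blocks every backdoor path.
Every element of {N2, N4} is needed (dropping N2 leaves P3 open; dropping N4 leaves P6 open), so no proper subset is valid.
Among all size-2 subsets of the eligible variables, only {N2, N4} blocks every backdoor path, so it is the unique smallest valid adjustment set.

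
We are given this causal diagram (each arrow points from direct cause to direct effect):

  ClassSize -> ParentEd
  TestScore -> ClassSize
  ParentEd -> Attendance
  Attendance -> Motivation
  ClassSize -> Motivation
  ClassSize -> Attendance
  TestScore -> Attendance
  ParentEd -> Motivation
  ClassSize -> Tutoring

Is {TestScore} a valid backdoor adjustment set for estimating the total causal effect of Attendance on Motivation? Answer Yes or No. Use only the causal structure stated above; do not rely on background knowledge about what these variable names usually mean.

Backdoor paths from Attendance to Motivation (paths whose first edge points into Attendance):
  P1: Attendance <- TestScore -> ClassSize -> ParentEd -> Motivation
  P2: Attendance <- TestScore -> ClassSize -> Motivation
  P3: Attendance <- ClassSize -> ParentEd -> Motivation
  P4: Attendance <- ClassSize -> Motivation
  P5: Attendance <- ParentEd <- ClassSize -> Motivation
  P6: Attendance <- ParentEd -> Motivation
Condition 1 (no descendant of Attendance in the set): holds — descendants of Attendance are {Motivation}; none are in {TestScore}.
Condition 2 (every backdoor path blocked by {TestScore}):
  P1: blocked at fork node TestScore ∈ conditioning set.
  P2: blocked at fork node TestScore ∈ conditioning set.
  P3: open — no interior node is in the conditioning set.
  P4: open — no interior node is in the conditioning set.
  P5: open — no interior node is in the conditioning set.
  P6: open — no interior node is in the conditioning set.
{TestScore} does not satisfy the backdoor criterion.

No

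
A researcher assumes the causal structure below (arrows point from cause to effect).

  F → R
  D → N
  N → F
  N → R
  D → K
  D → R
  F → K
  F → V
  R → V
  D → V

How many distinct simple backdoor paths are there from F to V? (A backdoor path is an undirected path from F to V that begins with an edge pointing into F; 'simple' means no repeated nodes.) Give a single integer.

A backdoor path from F to V is any simple undirected path whose first edge points into F (i.e. leaves F via a parent).
Parents of F: {N}.
Enumerating:
  P1: F <- N <- D -> R -> V
  P2: F <- N <- D -> V
  P3: F <- N -> R <- D -> V
  P4: F <- N -> R -> V
That exhausts the simple backdoor paths. Count: 4.

4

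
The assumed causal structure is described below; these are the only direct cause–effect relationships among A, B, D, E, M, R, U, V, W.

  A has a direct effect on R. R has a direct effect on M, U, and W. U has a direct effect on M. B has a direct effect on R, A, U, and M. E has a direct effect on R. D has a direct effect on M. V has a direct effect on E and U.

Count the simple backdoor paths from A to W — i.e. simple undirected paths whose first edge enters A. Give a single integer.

7

A backdoor path from A to W is any simple undirected path whose first edge points into A (i.e. leaves A via a parent).
Parents of A: {B}.
Enumerating:
  P1: A <- B -> R -> W
  P2: A <- B -> U <- V -> E -> R -> W
  P3: A <- B -> U <- R -> W
  P4: A <- B -> U -> M <- R -> W
  P5: A <- B -> M <- R -> W
  P6: A <- B -> M <- U <- V -> E -> R -> W
  P7: A <- B -> M <- U <- R -> W
That exhausts the simple backdoor paths. Count: 7.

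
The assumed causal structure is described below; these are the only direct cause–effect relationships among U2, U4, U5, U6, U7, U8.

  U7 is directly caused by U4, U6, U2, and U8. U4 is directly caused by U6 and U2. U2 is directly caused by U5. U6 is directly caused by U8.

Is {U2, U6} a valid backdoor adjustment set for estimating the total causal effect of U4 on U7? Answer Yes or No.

Yes

Backdoor paths from U4 to U7 (paths whose first edge points into U4):
  P1: U4 <- U2 -> U7
  P2: U4 <- U6 <- U8 -> U7
  P3: U4 <- U6 -> U7
Condition 1 (no descendant of U4 in the set): holds — descendants of U4 are {U7}; none are in {U2, U6}.
Condition 2 (every backdoor path blocked by {U2, U6}):
  P1: blocked at fork node U2 ∈ conditioning set.
  P2: blocked at chain node U6 ∈ conditioning set.
  P3: blocked at fork node U6 ∈ conditioning set.
{U2, U6} satisfies the backdoor criterion.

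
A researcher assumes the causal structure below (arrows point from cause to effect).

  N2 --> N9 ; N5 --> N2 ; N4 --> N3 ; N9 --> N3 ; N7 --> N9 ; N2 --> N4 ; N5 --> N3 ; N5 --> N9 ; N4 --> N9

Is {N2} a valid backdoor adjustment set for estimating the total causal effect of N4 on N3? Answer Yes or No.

Backdoor paths from N4 to N3 (paths whose first edge points into N4):
  P1: N4 <- N2 <- N5 -> N9 -> N3
  P2: N4 <- N2 <- N5 -> N3
  P3: N4 <- N2 -> N9 <- N5 -> N3
  P4: N4 <- N2 -> N9 -> N3
Condition 1 (no descendant of N4 in the set): holds — descendants of N4 are {N3, N9}; none are in {N2}.
Condition 2 (every backdoor path blocked by {N2}):
  P1: blocked at chain node N2 ∈ conditioning set.
  P2: blocked at chain node N2 ∈ conditioning set.
  P3: blocked at fork node N2 ∈ conditioning set.
  P4: blocked at fork node N2 ∈ conditioning set.
{N2} satisfies the backdoor criterion.

Yes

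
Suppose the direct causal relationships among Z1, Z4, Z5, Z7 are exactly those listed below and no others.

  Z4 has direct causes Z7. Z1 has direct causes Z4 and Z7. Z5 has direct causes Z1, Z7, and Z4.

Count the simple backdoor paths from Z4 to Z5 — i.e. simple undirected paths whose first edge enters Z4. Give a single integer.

A backdoor path from Z4 to Z5 is any simple undirected path whose first edge points into Z4 (i.e. leaves Z4 via a parent).
Parents of Z4: {Z7}.
Enumerating:
  P1: Z4 <- Z7 -> Z1 -> Z5
  P2: Z4 <- Z7 -> Z5
That exhausts the simple backdoor paths. Count: 2.

2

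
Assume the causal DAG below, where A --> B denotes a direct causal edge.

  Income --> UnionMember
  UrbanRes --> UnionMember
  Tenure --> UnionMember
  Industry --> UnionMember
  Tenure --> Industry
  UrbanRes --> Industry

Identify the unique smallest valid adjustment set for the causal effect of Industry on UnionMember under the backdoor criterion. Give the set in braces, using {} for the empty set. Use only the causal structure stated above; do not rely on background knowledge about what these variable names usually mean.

Variables eligible for adjustment (non-descendants of Industry, excluding Industry and UnionMember): {Income, Tenure, UrbanRes}.
Backdoor paths from Industry to UnionMember:
  P1: Industry <- UrbanRes -> UnionMember
  P2: Industry <- Tenure -> UnionMember
The empty set is not sufficient: P1 (Industry <- UrbanRes -> UnionMember) has no collider blocking it and no conditioned non-collider, so it is open.
Try {Tenure, UrbanRes}:
  P1: blocked at fork node UrbanRes ∈ conditioning set.
  P2: blocked at fork node Tenure ∈ conditioning set.
{Tenure, UrbanRes} contains no descendant of Industry and blocks every backdoor path.
Every element of {Tenure, UrbanRes} is needed (dropping Tenure leaves P2 open; dropping UrbanRes leaves P1 open), so no proper subset is valid.
Among all size-2 subsets of the eligible variables, only {Tenure, UrbanRes} blocks every backdoor path, so it is the unique smallest valid adjustment set.

{Tenure, UrbanRes}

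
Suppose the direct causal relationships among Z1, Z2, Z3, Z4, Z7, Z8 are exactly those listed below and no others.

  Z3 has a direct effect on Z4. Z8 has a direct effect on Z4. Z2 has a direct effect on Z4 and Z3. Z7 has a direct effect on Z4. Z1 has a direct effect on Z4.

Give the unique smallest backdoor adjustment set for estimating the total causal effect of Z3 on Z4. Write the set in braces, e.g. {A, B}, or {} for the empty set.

{Z2}

Variables eligible for adjustment (non-descendants of Z3, excluding Z3 and Z4): {Z1, Z2, Z7, Z8}.
Backdoor paths from Z3 to Z4:
  P1: Z3 <- Z2 -> Z4
The empty set is not sufficient: P1 (Z3 <- Z2 -> Z4) has no collider blocking it and no conditioned non-collider, so it is open.
Try {Z2}:
  P1: blocked at fork node Z2 ∈ conditioning set.
{Z2} contains no descendant of Z3 and blocks every backdoor path.
No other singleton works — e.g. {Z8} leaves P1 open — so {Z2} is the unique smallest valid adjustment set.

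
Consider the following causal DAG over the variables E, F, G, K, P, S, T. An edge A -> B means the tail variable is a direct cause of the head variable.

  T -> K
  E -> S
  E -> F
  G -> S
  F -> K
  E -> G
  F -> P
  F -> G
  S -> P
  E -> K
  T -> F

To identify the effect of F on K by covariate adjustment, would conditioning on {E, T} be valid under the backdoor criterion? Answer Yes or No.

Backdoor paths from F to K (paths whose first edge points into F):
  P1: F <- T -> K
  P2: F <- E -> K
Condition 1 (no descendant of F in the set): holds — descendants of F are {G, K, P, S}; none are in {E, T}.
Condition 2 (every backdoor path blocked by {E, T}):
  P1: blocked at fork node T ∈ conditioning set.
  P2: blocked at fork node E ∈ conditioning set.
{E, T} satisfies the backdoor criterion.

Yes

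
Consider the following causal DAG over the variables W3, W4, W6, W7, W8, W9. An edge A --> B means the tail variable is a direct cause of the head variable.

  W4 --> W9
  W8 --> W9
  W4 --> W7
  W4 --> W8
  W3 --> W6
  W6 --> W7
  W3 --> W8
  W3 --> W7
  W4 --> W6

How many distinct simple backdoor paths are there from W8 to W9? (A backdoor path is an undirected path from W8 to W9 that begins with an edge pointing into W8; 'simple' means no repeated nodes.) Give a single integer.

5

A backdoor path from W8 to W9 is any simple undirected path whose first edge points into W8 (i.e. leaves W8 via a parent).
Parents of W8: {W3, W4}.
Enumerating:
  P1: W8 <- W3 -> W6 <- W4 -> W9
  P2: W8 <- W3 -> W6 -> W7 <- W4 -> W9
  P3: W8 <- W3 -> W7 <- W4 -> W9
  P4: W8 <- W3 -> W7 <- W6 <- W4 -> W9
  P5: W8 <- W4 -> W9
That exhausts the simple backdoor paths. Count: 5.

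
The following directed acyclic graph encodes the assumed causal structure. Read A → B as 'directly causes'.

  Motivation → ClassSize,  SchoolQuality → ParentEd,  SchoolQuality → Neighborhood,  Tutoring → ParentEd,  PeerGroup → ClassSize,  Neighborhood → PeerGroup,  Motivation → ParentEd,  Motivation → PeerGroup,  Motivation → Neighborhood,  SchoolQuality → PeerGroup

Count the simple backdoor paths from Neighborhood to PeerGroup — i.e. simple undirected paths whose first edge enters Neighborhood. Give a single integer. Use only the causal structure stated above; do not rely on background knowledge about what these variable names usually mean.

6

A backdoor path from Neighborhood to PeerGroup is any simple undirected path whose first edge points into Neighborhood (i.e. leaves Neighborhood via a parent).
Parents of Neighborhood: {Motivation, SchoolQuality}.
Enumerating:
  P1: Neighborhood <- SchoolQuality -> PeerGroup
  P2: Neighborhood <- SchoolQuality -> ParentEd <- Motivation -> PeerGroup
  P3: Neighborhood <- SchoolQuality -> ParentEd <- Motivation -> ClassSize <- PeerGroup
  P4: Neighborhood <- Motivation -> PeerGroup
  P5: Neighborhood <- Motivation -> ClassSize <- PeerGroup
  P6: Neighborhood <- Motivation -> ParentEd <- SchoolQuality -> PeerGroup
That exhausts the simple backdoor paths. Count: 6.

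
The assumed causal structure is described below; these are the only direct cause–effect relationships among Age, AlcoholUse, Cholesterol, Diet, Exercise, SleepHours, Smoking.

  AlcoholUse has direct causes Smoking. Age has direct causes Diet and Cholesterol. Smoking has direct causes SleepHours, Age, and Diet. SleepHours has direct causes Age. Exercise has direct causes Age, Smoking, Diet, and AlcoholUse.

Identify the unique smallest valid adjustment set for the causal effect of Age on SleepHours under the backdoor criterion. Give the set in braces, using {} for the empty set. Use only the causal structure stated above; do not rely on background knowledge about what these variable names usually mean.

{}

Variables eligible for adjustment (non-descendants of Age, excluding Age and SleepHours): {Cholesterol, Diet}.
Backdoor paths from Age to SleepHours:
  P1: Age <- Diet -> Smoking <- SleepHours
  P2: Age <- Diet -> Exercise <- Smoking <- SleepHours
  P3: Age <- Diet -> Exercise <- AlcoholUse <- Smoking <- SleepHours
Each backdoor path contains an unconditioned collider, so every path is already blocked with the empty conditioning set:
  P1: blocked at collider Smoking (neither it nor any descendant is in the conditioning set).
  P2: blocked at collider Exercise (neither it nor any descendant is in the conditioning set).
  P3: blocked at collider Exercise (neither it nor any descendant is in the conditioning set).
The empty set is therefore the unique smallest valid set.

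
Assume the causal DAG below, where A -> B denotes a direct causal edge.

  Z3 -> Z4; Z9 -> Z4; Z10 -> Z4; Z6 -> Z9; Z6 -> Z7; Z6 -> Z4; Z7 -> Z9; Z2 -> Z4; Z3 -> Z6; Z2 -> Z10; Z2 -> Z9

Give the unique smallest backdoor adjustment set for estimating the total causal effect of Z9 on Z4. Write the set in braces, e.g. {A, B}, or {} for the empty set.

Variables eligible for adjustment (non-descendants of Z9, excluding Z9 and Z4): {Z10, Z2, Z3, Z6, Z7}.
Backdoor paths from Z9 to Z4:
  P1: Z9 <- Z6 <- Z3 -> Z4
  P2: Z9 <- Z6 -> Z4
  P3: Z9 <- Z7 <- Z6 <- Z3 -> Z4
  P4: Z9 <- Z7 <- Z6 -> Z4
  P5: Z9 <- Z2 -> Z10 -> Z4
  P6: Z9 <- Z2 -> Z4
The empty set is not sufficient: P1 (Z9 <- Z6 <- Z3 -> Z4) has no collider blocking it and no conditioned non-collider, so it is open.
Try {Z2, Z6}:
  P1: blocked at chain node Z6 ∈ conditioning set.
  P2: blocked at fork node Z6 ∈ conditioning set.
  P3: blocked at chain node Z6 ∈ conditioning set.
  P4: blocked at fork node Z6 ∈ conditioning set.
  P5: blocked at fork node Z2 ∈ conditioning set.
  P6: blocked at fork node Z2 ∈ conditioning set.
{Z2, Z6} contains no descendant of Z9 and blocks every backdoor path.
Every element of {Z2, Z6} is needed (dropping Z2 leaves P5 open; dropping Z6 leaves P1 open), so no proper subset is valid.
Among all size-2 subsets of the eligible variables, only {Z2, Z6} blocks every backdoor path, so it is the unique smallest valid adjustment set.

{Z2, Z6}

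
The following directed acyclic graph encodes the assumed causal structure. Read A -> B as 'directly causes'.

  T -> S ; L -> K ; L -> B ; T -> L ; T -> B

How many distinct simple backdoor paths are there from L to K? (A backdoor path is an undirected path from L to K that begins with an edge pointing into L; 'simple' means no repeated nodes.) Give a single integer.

A backdoor path from L to K is any simple undirected path whose first edge points into L (i.e. leaves L via a parent).
Parents of L: {T}.
No simple path from any parent of L reaches K without revisiting L, so there are no backdoor paths.

0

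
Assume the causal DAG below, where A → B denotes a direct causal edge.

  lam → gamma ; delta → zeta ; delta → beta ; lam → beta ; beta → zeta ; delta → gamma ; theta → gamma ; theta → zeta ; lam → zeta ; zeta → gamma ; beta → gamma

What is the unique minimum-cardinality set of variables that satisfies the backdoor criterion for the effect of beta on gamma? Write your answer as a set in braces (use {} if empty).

Variables eligible for adjustment (non-descendants of beta, excluding beta and gamma): {delta, lam, theta}.
Backdoor paths from beta to gamma:
  P1: beta <- lam -> zeta <- delta -> gamma
  P2: beta <- lam -> zeta <- theta -> gamma
  P3: beta <- lam -> zeta -> gamma
  P4: beta <- lam -> gamma
  P5: beta <- delta -> zeta <- lam -> gamma
  P6: beta <- delta -> zeta <- theta -> gamma
  P7: beta <- delta -> zeta -> gamma
  P8: beta <- delta -> gamma
The empty set is not sufficient: P3 (beta <- lam -> zeta -> gamma) has no collider blocking it and no conditioned non-collider, so it is open.
Try {delta, lam}:
  P1: blocked at fork node lam ∈ conditioning set.
  P2: blocked at fork node lam ∈ conditioning set.
  P3: blocked at fork node lam ∈ conditioning set.
  P4: blocked at fork node lam ∈ conditioning set.
  P5: blocked at fork node delta ∈ conditioning set.
  P6: blocked at fork node delta ∈ conditioning set.
  P7: blocked at fork node delta ∈ conditioning set.
  P8: blocked at fork node delta ∈ conditioning set.
{delta, lam} contains no descendant of beta and blocks every backdoor path.
Every element of {delta, lam} is needed (dropping delta leaves P7 open; dropping lam leaves P3 open), so no proper subset is valid.
Among all size-2 subsets of the eligible variables, only {delta, lam} blocks every backdoor path, so it is the unique smallest valid adjustment set.

{delta, lam}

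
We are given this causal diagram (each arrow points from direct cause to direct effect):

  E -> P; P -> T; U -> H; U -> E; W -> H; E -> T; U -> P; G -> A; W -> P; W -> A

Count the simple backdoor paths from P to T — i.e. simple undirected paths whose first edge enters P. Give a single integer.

A backdoor path from P to T is any simple undirected path whose first edge points into P (i.e. leaves P via a parent).
Parents of P: {E, U, W}.
Enumerating:
  P1: P <- U -> E -> T
  P2: P <- E -> T
  P3: P <- W -> H <- U -> E -> T
That exhausts the simple backdoor paths. Count: 3.

3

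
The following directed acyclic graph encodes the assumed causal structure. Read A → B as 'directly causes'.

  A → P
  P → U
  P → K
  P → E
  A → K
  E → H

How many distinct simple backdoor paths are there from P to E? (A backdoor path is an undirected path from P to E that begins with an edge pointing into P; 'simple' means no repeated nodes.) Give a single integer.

0

A backdoor path from P to E is any simple undirected path whose first edge points into P (i.e. leaves P via a parent).
Parents of P: {A}.
No simple path from any parent of P reaches E without revisiting P, so there are no backdoor paths.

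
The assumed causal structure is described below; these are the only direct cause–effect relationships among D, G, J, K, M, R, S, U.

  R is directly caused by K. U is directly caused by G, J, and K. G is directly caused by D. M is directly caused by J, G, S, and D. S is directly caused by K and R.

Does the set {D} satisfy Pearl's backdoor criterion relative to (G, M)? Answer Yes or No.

Backdoor paths from G to M (paths whose first edge points into G):
  P1: G <- D -> M
Condition 1 (no descendant of G in the set): holds — descendants of G are {M, U}; none are in {D}.
Condition 2 (every backdoor path blocked by {D}):
  P1: blocked at fork node D ∈ conditioning set.
{D} satisfies the backdoor criterion.

Yes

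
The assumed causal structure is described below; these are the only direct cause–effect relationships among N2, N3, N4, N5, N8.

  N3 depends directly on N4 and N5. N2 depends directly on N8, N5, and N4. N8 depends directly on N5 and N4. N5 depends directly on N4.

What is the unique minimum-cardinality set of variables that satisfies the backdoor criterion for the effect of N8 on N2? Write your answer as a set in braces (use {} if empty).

Variables eligible for adjustment (non-descendants of N8, excluding N8 and N2): {N3, N4, N5}.
Backdoor paths from N8 to N2:
  P1: N8 <- N4 -> N5 -> N2
  P2: N8 <- N4 -> N3 <- N5 -> N2
  P3: N8 <- N4 -> N2
  P4: N8 <- N5 <- N4 -> N2
  P5: N8 <- N5 -> N3 <- N4 -> N2
  P6: N8 <- N5 -> N2
The empty set is not sufficient: P1 (N8 <- N4 -> N5 -> N2) has no collider blocking it and no conditioned non-collider, so it is open.
Try {N4, N5}:
  P1: blocked at fork node N4 ∈ conditioning set.
  P2: blocked at fork node N4 ∈ conditioning set.
  P3: blocked at fork node N4 ∈ conditioning set.
  P4: blocked at chain node N5 ∈ conditioning set.
  P5: blocked at fork node N5 ∈ conditioning set.
  P6: blocked at fork node N5 ∈ conditioning set.
{N4, N5} contains no descendant of N8 and blocks every backdoor path.
Every element of {N4, N5} is needed (dropping N4 leaves P3 open; dropping N5 leaves P6 open), so no proper subset is valid.
Among all size-2 subsets of the eligible variables, only {N4, N5} blocks every backdoor path, so it is the unique smallest valid adjustment set.

{N4, N5}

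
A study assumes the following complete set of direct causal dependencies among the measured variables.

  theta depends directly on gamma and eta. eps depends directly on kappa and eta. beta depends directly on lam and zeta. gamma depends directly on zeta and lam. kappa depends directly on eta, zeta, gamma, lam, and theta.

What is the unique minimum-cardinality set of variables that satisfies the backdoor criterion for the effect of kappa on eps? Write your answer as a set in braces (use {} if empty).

{eta}

Variables eligible for adjustment (non-descendants of kappa, excluding kappa and eps): {beta, eta, gamma, lam, theta, zeta}.
Backdoor paths from kappa to eps:
  P1: kappa <- eta -> eps
  P2: kappa <- zeta -> gamma -> theta <- eta -> eps
  P3: kappa <- zeta -> beta <- lam -> gamma -> theta <- eta -> eps
  P4: kappa <- lam -> gamma -> theta <- eta -> eps
  P5: kappa <- lam -> beta <- zeta -> gamma -> theta <- eta -> eps
  P6: kappa <- gamma -> theta <- eta -> eps
  P7: kappa <- theta <- eta -> eps
The empty set is not sufficient: P1 (kappa <- eta -> eps) has no collider blocking it and no conditioned non-collider, so it is open.
Try {eta}:
  P1: blocked at fork node eta ∈ conditioning set.
  P2: blocked at collider theta (neither it nor any descendant is in the conditioning set).
  P3: blocked at collider beta (neither it nor any descendant is in the conditioning set).
  P4: blocked at collider theta (neither it nor any descendant is in the conditioning set).
  P5: blocked at collider beta (neither it nor any descendant is in the conditioning set).
  P6: blocked at collider theta (neither it nor any descendant is in the conditioning set).
  P7: blocked at fork node eta ∈ conditioning set.
{eta} contains no descendant of kappa and blocks every backdoor path.
No other singleton works — e.g. {zeta} leaves P1 open — so {eta} is the unique smallest valid adjustment set.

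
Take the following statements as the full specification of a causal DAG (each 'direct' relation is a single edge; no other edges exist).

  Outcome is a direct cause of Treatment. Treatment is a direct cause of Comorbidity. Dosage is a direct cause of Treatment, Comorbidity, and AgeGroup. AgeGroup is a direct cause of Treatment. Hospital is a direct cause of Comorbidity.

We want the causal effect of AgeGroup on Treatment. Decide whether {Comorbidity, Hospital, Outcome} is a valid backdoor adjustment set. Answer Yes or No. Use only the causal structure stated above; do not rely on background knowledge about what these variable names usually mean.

Backdoor paths from AgeGroup to Treatment (paths whose first edge points into AgeGroup):
  P1: AgeGroup <- Dosage -> Treatment
  P2: AgeGroup <- Dosage -> Comorbidity <- Treatment
Condition 1 (no descendant of AgeGroup in the set): FAILS — Comorbidity is a descendant of AgeGroup.
Condition 2 (every backdoor path blocked by {Comorbidity, Hospital, Outcome}):
  P1: open — no interior node is in the conditioning set.
  P2: open — collider(s) Comorbidity are conditioned on (or have a conditioned descendant) and no non-collider on the path is in the set.
{Comorbidity, Hospital, Outcome} does not satisfy the backdoor criterion.

No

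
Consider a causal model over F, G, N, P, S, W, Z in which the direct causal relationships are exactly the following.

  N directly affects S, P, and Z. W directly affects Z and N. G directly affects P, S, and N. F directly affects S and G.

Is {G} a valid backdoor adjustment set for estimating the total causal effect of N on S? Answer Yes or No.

Yes

Backdoor paths from N to S (paths whose first edge points into N):
  P1: N <- G <- F -> S
  P2: N <- G -> S
Condition 1 (no descendant of N in the set): holds — descendants of N are {P, S, Z}; none are in {G}.
Condition 2 (every backdoor path blocked by {G}):
  P1: blocked at chain node G ∈ conditioning set.
  P2: blocked at fork node G ∈ conditioning set.
{G} satisfies the backdoor criterion.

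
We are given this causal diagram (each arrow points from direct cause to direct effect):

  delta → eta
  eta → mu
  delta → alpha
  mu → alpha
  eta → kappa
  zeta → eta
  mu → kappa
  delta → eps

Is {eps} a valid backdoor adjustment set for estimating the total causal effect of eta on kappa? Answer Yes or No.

Yes

Backdoor paths from eta to kappa (paths whose first edge points into eta):
  P1: eta <- delta -> alpha <- mu -> kappa
Condition 1 (no descendant of eta in the set): holds — descendants of eta are {alpha, kappa, mu}; none are in {eps}.
Condition 2 (every backdoor path blocked by {eps}):
  P1: blocked at collider alpha (neither it nor any descendant is in the conditioning set).
{eps} satisfies the backdoor criterion.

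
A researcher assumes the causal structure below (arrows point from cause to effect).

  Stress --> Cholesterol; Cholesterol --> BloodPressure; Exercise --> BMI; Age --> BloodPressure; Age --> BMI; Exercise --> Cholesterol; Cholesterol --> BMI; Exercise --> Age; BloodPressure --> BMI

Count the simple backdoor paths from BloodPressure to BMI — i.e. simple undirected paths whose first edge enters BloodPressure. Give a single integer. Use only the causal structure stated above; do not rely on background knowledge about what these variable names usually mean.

A backdoor path from BloodPressure to BMI is any simple undirected path whose first edge points into BloodPressure (i.e. leaves BloodPressure via a parent).
Parents of BloodPressure: {Age, Cholesterol}.
Enumerating:
  P1: BloodPressure <- Cholesterol <- Exercise -> Age -> BMI
  P2: BloodPressure <- Cholesterol <- Exercise -> BMI
  P3: BloodPressure <- Cholesterol -> BMI
  P4: BloodPressure <- Age <- Exercise -> Cholesterol -> BMI
  P5: BloodPressure <- Age <- Exercise -> BMI
  P6: BloodPressure <- Age -> BMI
That exhausts the simple backdoor paths. Count: 6.

6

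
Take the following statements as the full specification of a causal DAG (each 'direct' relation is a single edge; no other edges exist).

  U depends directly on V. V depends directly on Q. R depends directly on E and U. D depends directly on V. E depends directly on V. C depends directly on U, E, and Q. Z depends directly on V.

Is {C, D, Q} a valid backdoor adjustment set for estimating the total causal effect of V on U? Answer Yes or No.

No

Backdoor paths from V to U (paths whose first edge points into V):
  P1: V <- Q -> C <- U
  P2: V <- Q -> C <- E -> R <- U
Condition 1 (no descendant of V in the set): FAILS — C and D are descendants of V.
Condition 2 (every backdoor path blocked by {C, D, Q}):
  P1: blocked at fork node Q ∈ conditioning set.
  P2: blocked at fork node Q ∈ conditioning set.
{C, D, Q} does not satisfy the backdoor criterion.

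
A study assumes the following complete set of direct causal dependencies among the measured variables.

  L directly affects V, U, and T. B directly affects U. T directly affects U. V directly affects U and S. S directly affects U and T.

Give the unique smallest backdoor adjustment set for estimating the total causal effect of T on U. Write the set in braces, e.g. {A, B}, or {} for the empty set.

{L, S}

Variables eligible for adjustment (non-descendants of T, excluding T and U): {B, L, S, V}.
Backdoor paths from T to U:
  P1: T <- L -> V -> S -> U
  P2: T <- L -> V -> U
  P3: T <- L -> U
  P4: T <- S <- V <- L -> U
  P5: T <- S <- V -> U
  P6: T <- S -> U
The empty set is not sufficient: P1 (T <- L -> V -> S -> U) has no collider blocking it and no conditioned non-collider, so it is open.
Try {L, S}:
  P1: blocked at fork node L ∈ conditioning set.
  P2: blocked at fork node L ∈ conditioning set.
  P3: blocked at fork node L ∈ conditioning set.
  P4: blocked at chain node S ∈ conditioning set.
  P5: blocked at chain node S ∈ conditioning set.
  P6: blocked at fork node S ∈ conditioning set.
{L, S} contains no descendant of T and blocks every backdoor path.
Every element of {L, S} is needed (dropping L leaves P2 open; dropping S leaves P5 open), so no proper subset is valid.
Among all size-2 subsets of the eligible variables, only {L, S} blocks every backdoor path, so it is the unique smallest valid adjustment set.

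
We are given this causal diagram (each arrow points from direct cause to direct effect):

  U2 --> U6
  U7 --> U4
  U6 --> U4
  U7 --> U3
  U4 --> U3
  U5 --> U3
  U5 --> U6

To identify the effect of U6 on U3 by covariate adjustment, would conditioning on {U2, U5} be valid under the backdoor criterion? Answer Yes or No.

Yes

Backdoor paths from U6 to U3 (paths whose first edge points into U6):
  P1: U6 <- U5 -> U3
Condition 1 (no descendant of U6 in the set): holds — descendants of U6 are {U3, U4}; none are in {U2, U5}.
Condition 2 (every backdoor path blocked by {U2, U5}):
  P1: blocked at fork node U5 ∈ conditioning set.
{U2, U5} satisfies the backdoor criterion.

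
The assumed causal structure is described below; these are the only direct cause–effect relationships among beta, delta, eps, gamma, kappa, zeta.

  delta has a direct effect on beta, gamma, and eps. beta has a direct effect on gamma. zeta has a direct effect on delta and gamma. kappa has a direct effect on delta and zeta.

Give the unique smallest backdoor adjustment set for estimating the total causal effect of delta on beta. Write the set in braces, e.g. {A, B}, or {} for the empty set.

Variables eligible for adjustment (non-descendants of delta, excluding delta and beta): {kappa, zeta}.
Backdoor paths from delta to beta:
  P1: delta <- kappa -> zeta -> gamma <- beta
  P2: delta <- zeta -> gamma <- beta
Each backdoor path contains an unconditioned collider, so every path is already blocked with the empty conditioning set:
  P1: blocked at collider gamma (neither it nor any descendant is in the conditioning set).
  P2: blocked at collider gamma (neither it nor any descendant is in the conditioning set).
The empty set is therefore the unique smallest valid set.

{}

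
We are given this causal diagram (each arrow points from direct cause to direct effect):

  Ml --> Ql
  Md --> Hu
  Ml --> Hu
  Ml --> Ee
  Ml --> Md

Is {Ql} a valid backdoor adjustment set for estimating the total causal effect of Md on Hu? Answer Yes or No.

No

Backdoor paths from Md to Hu (paths whose first edge points into Md):
  P1: Md <- Ml -> Hu
Condition 1 (no descendant of Md in the set): holds — descendants of Md are {Hu}; none are in {Ql}.
Condition 2 (every backdoor path blocked by {Ql}):
  P1: open — no interior node is in the conditioning set.
{Ql} does not satisfy the backdoor criterion.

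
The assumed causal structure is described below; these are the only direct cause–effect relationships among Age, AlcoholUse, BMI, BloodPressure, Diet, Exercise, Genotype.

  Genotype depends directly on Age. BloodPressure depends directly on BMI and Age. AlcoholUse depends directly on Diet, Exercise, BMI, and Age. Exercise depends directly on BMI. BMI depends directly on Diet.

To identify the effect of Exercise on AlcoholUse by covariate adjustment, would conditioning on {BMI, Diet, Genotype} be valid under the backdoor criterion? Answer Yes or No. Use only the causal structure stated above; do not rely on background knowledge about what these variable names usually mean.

Backdoor paths from Exercise to AlcoholUse (paths whose first edge points into Exercise):
  P1: Exercise <- BMI <- Diet -> AlcoholUse
  P2: Exercise <- BMI -> AlcoholUse
  P3: Exercise <- BMI -> BloodPressure <- Age -> AlcoholUse
Condition 1 (no descendant of Exercise in the set): holds — descendants of Exercise are {AlcoholUse}; none are in {BMI, Diet, Genotype}.
Condition 2 (every backdoor path blocked by {BMI, Diet, Genotype}):
  P1: blocked at chain node BMI ∈ conditioning set.
  P2: blocked at fork node BMI ∈ conditioning set.
  P3: blocked at fork node BMI ∈ conditioning set.
{BMI, Diet, Genotype} satisfies the backdoor criterion.

Yes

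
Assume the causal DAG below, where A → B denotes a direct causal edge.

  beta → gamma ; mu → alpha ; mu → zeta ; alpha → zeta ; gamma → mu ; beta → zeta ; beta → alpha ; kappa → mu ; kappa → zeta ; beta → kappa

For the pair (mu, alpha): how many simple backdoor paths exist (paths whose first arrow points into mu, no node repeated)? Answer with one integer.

A backdoor path from mu to alpha is any simple undirected path whose first edge points into mu (i.e. leaves mu via a parent).
Parents of mu: {gamma, kappa}.
Enumerating:
  P1: mu <- gamma <- beta -> kappa -> zeta <- alpha
  P2: mu <- gamma <- beta -> alpha
  P3: mu <- gamma <- beta -> zeta <- alpha
  P4: mu <- kappa <- beta -> alpha
  P5: mu <- kappa <- beta -> zeta <- alpha
  P6: mu <- kappa -> zeta <- beta -> alpha
  P7: mu <- kappa -> zeta <- alpha
That exhausts the simple backdoor paths. Count: 7.

7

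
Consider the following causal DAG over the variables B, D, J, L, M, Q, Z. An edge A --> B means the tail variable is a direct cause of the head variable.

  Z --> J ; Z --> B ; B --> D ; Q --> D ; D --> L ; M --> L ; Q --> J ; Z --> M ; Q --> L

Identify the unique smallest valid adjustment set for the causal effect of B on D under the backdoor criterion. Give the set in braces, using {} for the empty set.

Variables eligible for adjustment (non-descendants of B, excluding B and D): {J, M, Q, Z}.
Backdoor paths from B to D:
  P1: B <- Z -> J <- Q -> D
  P2: B <- Z -> J <- Q -> L <- D
  P3: B <- Z -> M -> L <- Q -> D
  P4: B <- Z -> M -> L <- D
Each backdoor path contains an unconditioned collider, so every path is already blocked with the empty conditioning set:
  P1: blocked at collider J (neither it nor any descendant is in the conditioning set).
  P2: blocked at collider J (neither it nor any descendant is in the conditioning set).
  P3: blocked at collider L (neither it nor any descendant is in the conditioning set).
  P4: blocked at collider L (neither it nor any descendant is in the conditioning set).
The empty set is therefore the unique smallest valid set.

{}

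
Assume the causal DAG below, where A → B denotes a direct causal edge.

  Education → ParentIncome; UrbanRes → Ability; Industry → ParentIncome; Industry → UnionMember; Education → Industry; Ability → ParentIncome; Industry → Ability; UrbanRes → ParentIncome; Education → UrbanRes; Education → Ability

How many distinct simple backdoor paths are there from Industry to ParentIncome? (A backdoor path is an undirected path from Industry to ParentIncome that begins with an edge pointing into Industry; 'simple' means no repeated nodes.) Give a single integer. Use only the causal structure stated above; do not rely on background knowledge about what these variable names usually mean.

A backdoor path from Industry to ParentIncome is any simple undirected path whose first edge points into Industry (i.e. leaves Industry via a parent).
Parents of Industry: {Education}.
Enumerating:
  P1: Industry <- Education -> UrbanRes -> Ability -> ParentIncome
  P2: Industry <- Education -> UrbanRes -> ParentIncome
  P3: Industry <- Education -> Ability <- UrbanRes -> ParentIncome
  P4: Industry <- Education -> Ability -> ParentIncome
  P5: Industry <- Education -> ParentIncome
That exhausts the simple backdoor paths. Count: 5.

5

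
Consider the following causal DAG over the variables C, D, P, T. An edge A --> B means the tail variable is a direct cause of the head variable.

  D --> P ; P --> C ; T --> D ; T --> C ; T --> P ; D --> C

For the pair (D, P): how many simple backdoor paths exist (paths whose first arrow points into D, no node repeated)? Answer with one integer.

2

A backdoor path from D to P is any simple undirected path whose first edge points into D (i.e. leaves D via a parent).
Parents of D: {T}.
Enumerating:
  P1: D <- T -> P
  P2: D <- T -> C <- P
That exhausts the simple backdoor paths. Count: 2.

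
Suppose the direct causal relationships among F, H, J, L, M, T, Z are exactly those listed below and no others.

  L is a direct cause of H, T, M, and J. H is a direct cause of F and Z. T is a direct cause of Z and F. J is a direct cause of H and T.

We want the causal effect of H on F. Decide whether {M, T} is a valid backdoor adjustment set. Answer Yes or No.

Backdoor paths from H to F (paths whose first edge points into H):
  P1: H <- L -> J -> T -> F
  P2: H <- L -> T -> F
  P3: H <- J <- L -> T -> F
  P4: H <- J -> T -> F
Condition 1 (no descendant of H in the set): holds — descendants of H are {F, Z}; none are in {M, T}.
Condition 2 (every backdoor path blocked by {M, T}):
  P1: blocked at chain node T ∈ conditioning set.
  P2: blocked at chain node T ∈ conditioning set.
  P3: blocked at chain node T ∈ conditioning set.
  P4: blocked at chain node T ∈ conditioning set.
{M, T} satisfies the backdoor criterion.

Yes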